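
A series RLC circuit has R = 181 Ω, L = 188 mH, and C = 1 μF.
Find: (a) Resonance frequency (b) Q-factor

Step 1 — Resonance condition Im(Z)=0 gives ω₀ = 1/√(LC).
Step 2 — ω₀ = 1/√(0.188·1e-06) = 2306 rad/s.
Step 3 — f₀ = ω₀/(2π) = 367.1 Hz.
Step 4 — Series Q: Q = ω₀L/R = 2306·0.188/181 = 2.396.

(a) f₀ = 367.1 Hz  (b) Q = 2.396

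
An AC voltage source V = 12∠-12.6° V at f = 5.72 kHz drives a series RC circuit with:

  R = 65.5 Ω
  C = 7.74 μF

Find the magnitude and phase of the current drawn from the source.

Step 1 — Angular frequency: ω = 2π·f = 2π·5720 = 3.594e+04 rad/s.
Step 2 — Component impedances:
  R: Z = R = 65.5 Ω
  C: Z = 1/(jωC) = -j/(ω·C) = 0 - j3.595 Ω
Step 3 — Series combination: Z_total = R + C = 65.5 - j3.595 Ω = 65.6∠-3.1° Ω.
Step 4 — Source phasor: V = 12∠-12.6° V = 11.71 - j2.618 V.
Step 5 — Ohm's law: I = V / Z_total = (11.71 - j2.618) / (65.5 - j3.595) = 0.1804 - j0.03006 A.
Step 6 — Convert to polar: |I| = 0.1829 A, ∠I = -9.5°.

I = 0.1829∠-9.5° A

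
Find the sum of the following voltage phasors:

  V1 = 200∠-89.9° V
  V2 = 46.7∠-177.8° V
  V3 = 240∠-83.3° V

Step 1 — Convert each phasor to rectangular form:
  V1 = 200·(cos(-89.9°) + j·sin(-89.9°)) = 0.3491 - j200 V
  V2 = 46.7·(cos(-177.8°) + j·sin(-177.8°)) = -46.67 - j1.793 V
  V3 = 240·(cos(-83.3°) + j·sin(-83.3°)) = 28 - j238.4 V
Step 2 — Sum components: V_total = -18.32 - j440.2 V.
Step 3 — Convert to polar: |V_total| = 440.5 V, ∠V_total = -92.4°.

V_total = 440.5∠-92.4° V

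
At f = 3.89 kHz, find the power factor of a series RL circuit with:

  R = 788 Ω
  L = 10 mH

Step 1 — Angular frequency: ω = 2π·f = 2π·3890 = 2.444e+04 rad/s.
Step 2 — Component impedances:
  R: Z = R = 788 Ω
  L: Z = jωL = j·2.444e+04·0.01 = 0 + j244.4 Ω
Step 3 — Series combination: Z_total = R + L = 788 + j244.4 Ω = 825∠17.2° Ω.
Step 4 — Power factor: PF = cos(φ) = Re(Z)/|Z| = 788/825.04 = 0.9551.
Step 5 — Type: Im(Z) = 244.4 ⇒ lagging (phase φ = 17.2°).

PF = 0.9551 (lagging, φ = 17.2°)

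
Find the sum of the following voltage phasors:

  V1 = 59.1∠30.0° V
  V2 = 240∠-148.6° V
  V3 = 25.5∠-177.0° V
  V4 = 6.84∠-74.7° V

Step 1 — Convert each phasor to rectangular form:
  V1 = 59.1·(cos(30.0°) + j·sin(30.0°)) = 51.18 + j29.55 V
  V2 = 240·(cos(-148.6°) + j·sin(-148.6°)) = -204.9 - j125 V
  V3 = 25.5·(cos(-177.0°) + j·sin(-177.0°)) = -25.47 - j1.335 V
  V4 = 6.84·(cos(-74.7°) + j·sin(-74.7°)) = 1.805 - j6.598 V
Step 2 — Sum components: V_total = -177.3 - j103.4 V.
Step 3 — Convert to polar: |V_total| = 205.3 V, ∠V_total = -149.7°.

V_total = 205.3∠-149.7° V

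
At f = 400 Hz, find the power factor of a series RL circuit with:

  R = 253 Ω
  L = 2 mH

Step 1 — Angular frequency: ω = 2π·f = 2π·400 = 2513 rad/s.
Step 2 — Component impedances:
  R: Z = R = 253 Ω
  L: Z = jωL = j·2513·0.002 = 0 + j5.027 Ω
Step 3 — Series combination: Z_total = R + L = 253 + j5.027 Ω = 253∠1.1° Ω.
Step 4 — Power factor: PF = cos(φ) = Re(Z)/|Z| = 253/253.05 = 0.9998.
Step 5 — Type: Im(Z) = 5.027 ⇒ lagging (phase φ = 1.1°).

PF = 0.9998 (lagging, φ = 1.1°)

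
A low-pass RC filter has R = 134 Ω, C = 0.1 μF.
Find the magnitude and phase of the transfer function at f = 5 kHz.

Step 1 — Angular frequency: ω = 2π·5000 = 3.142e+04 rad/s.
Step 2 — Transfer function: H(jω) = 1/(1 + jωRC).
Step 3 — Denominator: 1 + jωRC = 1 + j·3.142e+04·134·1e-07 = 1 + j0.421.
Step 4 — H = 0.8495 - j0.3576.
Step 5 — Magnitude: |H| = 0.9217 (-0.7 dB); phase: φ = -22.8°.

|H| = 0.9217 (-0.7 dB), φ = -22.8°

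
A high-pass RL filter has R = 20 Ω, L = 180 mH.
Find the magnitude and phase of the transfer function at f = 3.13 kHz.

Step 1 — Angular frequency: ω = 2π·3130 = 1.967e+04 rad/s.
Step 2 — Transfer function: H(jω) = jωL/(R + jωL).
Step 3 — Numerator jωL = j·3540; denominator R + jωL = 20 + j3540.
Step 4 — H = 1 + j0.00565.
Step 5 — Magnitude: |H| = 1 (-0.0 dB); phase: φ = 0.3°.

|H| = 1 (-0.0 dB), φ = 0.3°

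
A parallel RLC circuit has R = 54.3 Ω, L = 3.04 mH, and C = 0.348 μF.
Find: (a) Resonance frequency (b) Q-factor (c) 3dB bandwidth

Step 1 — Resonance: ω₀ = 1/√(LC) = 1/√(0.00304·3.48e-07) = 3.074e+04 rad/s.
Step 2 — f₀ = ω₀/(2π) = 4893 Hz.
Step 3 — Parallel Q: Q = R/(ω₀L) = 54.3/(3.074e+04·0.00304) = 0.581.
Step 4 — Bandwidth: Δω = ω₀/Q = 5.292e+04 rad/s; BW = Δω/(2π) = 8423 Hz.

(a) f₀ = 4893 Hz  (b) Q = 0.581  (c) BW = 8423 Hz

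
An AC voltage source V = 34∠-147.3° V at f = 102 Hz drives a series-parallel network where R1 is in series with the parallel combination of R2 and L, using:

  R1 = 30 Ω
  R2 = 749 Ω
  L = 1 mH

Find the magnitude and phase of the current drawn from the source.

Step 1 — Angular frequency: ω = 2π·f = 2π·102 = 640.9 rad/s.
Step 2 — Component impedances:
  R1: Z = R = 30 Ω
  R2: Z = R = 749 Ω
  L: Z = jωL = j·640.9·0.001 = 0 + j0.6409 Ω
Step 3 — Parallel branch: R2 || L = 1/(1/R2 + 1/L) = 0.0005484 + j0.6409 Ω.
Step 4 — Series with R1: Z_total = R1 + (R2 || L) = 30 + j0.6409 Ω = 30.01∠1.2° Ω.
Step 5 — Source phasor: V = 34∠-147.3° V = -28.61 - j18.37 V.
Step 6 — Ohm's law: I = V / Z_total = (-28.61 - j18.37) / (30 + j0.6409) = -0.9663 - j0.5916 A.
Step 7 — Convert to polar: |I| = 1.133 A, ∠I = -148.5°.

I = 1.133∠-148.5° A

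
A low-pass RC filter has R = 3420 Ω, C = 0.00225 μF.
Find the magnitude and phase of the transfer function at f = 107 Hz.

Step 1 — Angular frequency: ω = 2π·107 = 672.3 rad/s.
Step 2 — Transfer function: H(jω) = 1/(1 + jωRC).
Step 3 — Denominator: 1 + jωRC = 1 + j·672.3·3420·2.25e-09 = 1 + j0.005173.
Step 4 — H = 1 - j0.005173.
Step 5 — Magnitude: |H| = 1 (-0.0 dB); phase: φ = -0.3°.

|H| = 1 (-0.0 dB), φ = -0.3°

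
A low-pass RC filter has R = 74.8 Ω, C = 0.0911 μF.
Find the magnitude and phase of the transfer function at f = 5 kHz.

Step 1 — Angular frequency: ω = 2π·5000 = 3.142e+04 rad/s.
Step 2 — Transfer function: H(jω) = 1/(1 + jωRC).
Step 3 — Denominator: 1 + jωRC = 1 + j·3.142e+04·74.8·9.11e-08 = 1 + j0.2141.
Step 4 — H = 0.9562 - j0.2047.
Step 5 — Magnitude: |H| = 0.9778 (-0.2 dB); phase: φ = -12.1°.

|H| = 0.9778 (-0.2 dB), φ = -12.1°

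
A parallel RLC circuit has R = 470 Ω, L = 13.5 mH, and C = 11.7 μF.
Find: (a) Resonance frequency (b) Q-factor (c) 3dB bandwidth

Step 1 — Resonance: ω₀ = 1/√(LC) = 1/√(0.0135·1.17e-05) = 2516 rad/s.
Step 2 — f₀ = ω₀/(2π) = 400.5 Hz.
Step 3 — Parallel Q: Q = R/(ω₀L) = 470/(2516·0.0135) = 13.84.
Step 4 — Bandwidth: Δω = ω₀/Q = 181.9 rad/s; BW = Δω/(2π) = 28.94 Hz.

(a) f₀ = 400.5 Hz  (b) Q = 13.84  (c) BW = 28.94 Hz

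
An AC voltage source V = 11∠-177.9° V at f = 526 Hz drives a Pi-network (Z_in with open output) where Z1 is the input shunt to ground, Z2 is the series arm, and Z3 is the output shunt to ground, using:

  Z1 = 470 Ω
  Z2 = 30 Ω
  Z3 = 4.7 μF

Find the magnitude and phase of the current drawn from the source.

Step 1 — Angular frequency: ω = 2π·f = 2π·526 = 3305 rad/s.
Step 2 — Component impedances:
  Z1: Z = R = 470 Ω
  Z2: Z = R = 30 Ω
  Z3: Z = 1/(jωC) = -j/(ω·C) = 0 - j64.38 Ω
Step 3 — With open output, the series arm Z2 and the output shunt Z3 appear in series to ground: Z2 + Z3 = 30 - j64.38 Ω.
Step 4 — Parallel with input shunt Z1: Z_in = Z1 || (Z2 + Z3) = 35.4 - j55.96 Ω = 66.22∠-57.7° Ω.
Step 5 — Source phasor: V = 11∠-177.9° V = -10.99 - j0.4031 V.
Step 6 — Ohm's law: I = V / Z_total = (-10.99 - j0.4031) / (35.4 - j55.96) = -0.08362 - j0.1435 A.
Step 7 — Convert to polar: |I| = 0.1661 A, ∠I = -120.2°.

I = 0.1661∠-120.2° A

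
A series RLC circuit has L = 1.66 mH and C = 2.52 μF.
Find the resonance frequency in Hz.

Step 1 — Resonance condition Im(Z)=0 gives ω₀ = 1/√(LC).
Step 2 — ω₀ = 1/√(0.00166·2.52e-06) = 1.546e+04 rad/s.
Step 3 — f₀ = ω₀/(2π) = 2461 Hz.

f₀ = 2461 Hz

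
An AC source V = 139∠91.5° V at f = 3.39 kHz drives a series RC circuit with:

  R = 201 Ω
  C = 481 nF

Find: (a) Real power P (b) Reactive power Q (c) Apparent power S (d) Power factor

Step 1 — Angular frequency: ω = 2π·f = 2π·3390 = 2.13e+04 rad/s.
Step 2 — Component impedances:
  R: Z = R = 201 Ω
  C: Z = 1/(jωC) = -j/(ω·C) = 0 - j97.61 Ω
Step 3 — Series combination: Z_total = R + C = 201 - j97.61 Ω = 223.4∠-25.9° Ω.
Step 4 — Source phasor: V = 139∠91.5° V = -3.639 + j139 V.
Step 5 — Current: I = V / Z = -0.2863 + j0.5523 A = 0.6221∠117.4° A.
Step 6 — Complex power: S = V·I* = 77.78 - j37.77 VA.
Step 7 — Real power: P = Re(S) = 77.78 W.
Step 8 — Reactive power: Q = Im(S) = -37.77 VAR.
Step 9 — Apparent power: |S| = 86.47 VA.
Step 10 — Power factor: PF = P/|S| = 0.8995 (leading).

(a) P = 77.78 W  (b) Q = -37.77 VAR  (c) S = 86.47 VA  (d) PF = 0.8995 (leading)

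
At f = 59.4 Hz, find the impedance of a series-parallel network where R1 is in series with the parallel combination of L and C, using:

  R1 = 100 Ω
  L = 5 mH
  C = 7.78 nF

Step 1 — Angular frequency: ω = 2π·f = 2π·59.4 = 373.2 rad/s.
Step 2 — Component impedances:
  R1: Z = R = 100 Ω
  L: Z = jωL = j·373.2·0.005 = 0 + j1.866 Ω
  C: Z = 1/(jωC) = -j/(ω·C) = 0 - j3.444e+05 Ω
Step 3 — Parallel branch: L || C = 1/(1/L + 1/C) = 0 + j1.866 Ω.
Step 4 — Series with R1: Z_total = R1 + (L || C) = 100 + j1.866 Ω = 100∠1.1° Ω.

Z = 100 + j1.866 Ω = 100∠1.1° Ω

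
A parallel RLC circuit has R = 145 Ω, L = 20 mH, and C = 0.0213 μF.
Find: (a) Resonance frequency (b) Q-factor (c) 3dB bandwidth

Step 1 — Resonance: ω₀ = 1/√(LC) = 1/√(0.02·2.13e-08) = 4.845e+04 rad/s.
Step 2 — f₀ = ω₀/(2π) = 7711 Hz.
Step 3 — Parallel Q: Q = R/(ω₀L) = 145/(4.845e+04·0.02) = 0.1496.
Step 4 — Bandwidth: Δω = ω₀/Q = 3.238e+05 rad/s; BW = Δω/(2π) = 5.153e+04 Hz.

(a) f₀ = 7711 Hz  (b) Q = 0.1496  (c) BW = 5.153e+04 Hz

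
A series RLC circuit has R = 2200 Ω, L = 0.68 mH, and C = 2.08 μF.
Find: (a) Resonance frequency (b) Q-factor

Step 1 — Resonance condition Im(Z)=0 gives ω₀ = 1/√(LC).
Step 2 — ω₀ = 1/√(0.00068·2.08e-06) = 2.659e+04 rad/s.
Step 3 — f₀ = ω₀/(2π) = 4232 Hz.
Step 4 — Series Q: Q = ω₀L/R = 2.659e+04·0.00068/2200 = 0.008219.

(a) f₀ = 4232 Hz  (b) Q = 0.008219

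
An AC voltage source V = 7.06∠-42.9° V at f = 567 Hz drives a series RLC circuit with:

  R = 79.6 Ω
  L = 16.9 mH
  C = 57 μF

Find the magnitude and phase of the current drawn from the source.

Step 1 — Angular frequency: ω = 2π·f = 2π·567 = 3563 rad/s.
Step 2 — Component impedances:
  R: Z = R = 79.6 Ω
  L: Z = jωL = j·3563·0.0169 = 0 + j60.21 Ω
  C: Z = 1/(jωC) = -j/(ω·C) = 0 - j4.925 Ω
Step 3 — Series combination: Z_total = R + L + C = 79.6 + j55.28 Ω = 96.91∠34.8° Ω.
Step 4 — Source phasor: V = 7.06∠-42.9° V = 5.172 - j4.806 V.
Step 5 — Ohm's law: I = V / Z_total = (5.172 - j4.806) / (79.6 + j55.28) = 0.01554 - j0.07117 A.
Step 6 — Convert to polar: |I| = 0.07285 A, ∠I = -77.7°.

I = 0.07285∠-77.7° A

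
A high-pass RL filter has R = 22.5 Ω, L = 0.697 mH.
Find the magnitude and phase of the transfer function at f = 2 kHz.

Step 1 — Angular frequency: ω = 2π·2000 = 1.257e+04 rad/s.
Step 2 — Transfer function: H(jω) = jωL/(R + jωL).
Step 3 — Numerator jωL = j·8.759; denominator R + jωL = 22.5 + j8.759.
Step 4 — H = 0.1316 + j0.3381.
Step 5 — Magnitude: |H| = 0.3628 (-8.8 dB); phase: φ = 68.7°.

|H| = 0.3628 (-8.8 dB), φ = 68.7°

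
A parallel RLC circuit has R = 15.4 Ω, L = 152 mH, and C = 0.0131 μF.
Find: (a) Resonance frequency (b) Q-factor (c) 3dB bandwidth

Step 1 — Resonance: ω₀ = 1/√(LC) = 1/√(0.152·1.31e-08) = 2.241e+04 rad/s.
Step 2 — f₀ = ω₀/(2π) = 3567 Hz.
Step 3 — Parallel Q: Q = R/(ω₀L) = 15.4/(2.241e+04·0.152) = 0.004521.
Step 4 — Bandwidth: Δω = ω₀/Q = 4.957e+06 rad/s; BW = Δω/(2π) = 7.889e+05 Hz.

(a) f₀ = 3567 Hz  (b) Q = 0.004521  (c) BW = 7.889e+05 Hz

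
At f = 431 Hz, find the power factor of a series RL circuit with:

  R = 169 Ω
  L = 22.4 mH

Step 1 — Angular frequency: ω = 2π·f = 2π·431 = 2708 rad/s.
Step 2 — Component impedances:
  R: Z = R = 169 Ω
  L: Z = jωL = j·2708·0.0224 = 0 + j60.66 Ω
Step 3 — Series combination: Z_total = R + L = 169 + j60.66 Ω = 179.6∠19.7° Ω.
Step 4 — Power factor: PF = cos(φ) = Re(Z)/|Z| = 169/179.56 = 0.9412.
Step 5 — Type: Im(Z) = 60.66 ⇒ lagging (phase φ = 19.7°).

PF = 0.9412 (lagging, φ = 19.7°)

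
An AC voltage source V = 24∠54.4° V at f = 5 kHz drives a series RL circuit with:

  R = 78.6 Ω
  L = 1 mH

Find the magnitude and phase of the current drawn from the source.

Step 1 — Angular frequency: ω = 2π·f = 2π·5000 = 3.142e+04 rad/s.
Step 2 — Component impedances:
  R: Z = R = 78.6 Ω
  L: Z = jωL = j·3.142e+04·0.001 = 0 + j31.42 Ω
Step 3 — Series combination: Z_total = R + L = 78.6 + j31.42 Ω = 84.65∠21.8° Ω.
Step 4 — Source phasor: V = 24∠54.4° V = 13.97 + j19.51 V.
Step 5 — Ohm's law: I = V / Z_total = (13.97 + j19.51) / (78.6 + j31.42) = 0.2388 + j0.1528 A.
Step 6 — Convert to polar: |I| = 0.2835 A, ∠I = 32.6°.

I = 0.2835∠32.6° A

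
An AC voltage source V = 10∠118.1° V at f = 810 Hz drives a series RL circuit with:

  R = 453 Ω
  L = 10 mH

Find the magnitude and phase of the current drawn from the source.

Step 1 — Angular frequency: ω = 2π·f = 2π·810 = 5089 rad/s.
Step 2 — Component impedances:
  R: Z = R = 453 Ω
  L: Z = jωL = j·5089·0.01 = 0 + j50.89 Ω
Step 3 — Series combination: Z_total = R + L = 453 + j50.89 Ω = 455.8∠6.4° Ω.
Step 4 — Source phasor: V = 10∠118.1° V = -4.71 + j8.821 V.
Step 5 — Ohm's law: I = V / Z_total = (-4.71 + j8.821) / (453 + j50.89) = -0.008108 + j0.02038 A.
Step 6 — Convert to polar: |I| = 0.02194 A, ∠I = 111.7°.

I = 0.02194∠111.7° A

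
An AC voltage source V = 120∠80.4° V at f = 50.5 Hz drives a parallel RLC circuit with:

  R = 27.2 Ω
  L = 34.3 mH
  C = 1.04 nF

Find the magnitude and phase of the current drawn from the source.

Step 1 — Angular frequency: ω = 2π·f = 2π·50.5 = 317.3 rad/s.
Step 2 — Component impedances:
  R: Z = R = 27.2 Ω
  L: Z = jωL = j·317.3·0.0343 = 0 + j10.88 Ω
  C: Z = 1/(jωC) = -j/(ω·C) = 0 - j3.03e+06 Ω
Step 3 — Parallel combination: 1/Z_total = 1/R + 1/L + 1/C; Z_total = 3.754 + j9.381 Ω = 10.1∠68.2° Ω.
Step 4 — Source phasor: V = 120∠80.4° V = 20.01 + j118.3 V.
Step 5 — Ohm's law: I = V / Z_total = (20.01 + j118.3) / (3.754 + j9.381) = 11.61 + j2.511 A.
Step 6 — Convert to polar: |I| = 11.88 A, ∠I = 12.2°.

I = 11.88∠12.2° A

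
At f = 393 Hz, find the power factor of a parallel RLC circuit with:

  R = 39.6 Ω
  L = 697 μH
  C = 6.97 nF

Step 1 — Angular frequency: ω = 2π·f = 2π·393 = 2469 rad/s.
Step 2 — Component impedances:
  R: Z = R = 39.6 Ω
  L: Z = jωL = j·2469·0.000697 = 0 + j1.721 Ω
  C: Z = 1/(jωC) = -j/(ω·C) = 0 - j5.81e+04 Ω
Step 3 — Parallel combination: 1/Z_total = 1/R + 1/L + 1/C; Z_total = 0.07467 + j1.718 Ω = 1.72∠87.5° Ω.
Step 4 — Power factor: PF = cos(φ) = Re(Z)/|Z| = 0.074666/1.7195 = 0.04342.
Step 5 — Type: Im(Z) = 1.718 ⇒ lagging (phase φ = 87.5°).

PF = 0.04342 (lagging, φ = 87.5°)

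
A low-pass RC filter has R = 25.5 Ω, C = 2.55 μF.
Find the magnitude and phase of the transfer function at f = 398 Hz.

Step 1 — Angular frequency: ω = 2π·398 = 2501 rad/s.
Step 2 — Transfer function: H(jω) = 1/(1 + jωRC).
Step 3 — Denominator: 1 + jωRC = 1 + j·2501·25.5·2.55e-06 = 1 + j0.1626.
Step 4 — H = 0.9742 - j0.1584.
Step 5 — Magnitude: |H| = 0.987 (-0.1 dB); phase: φ = -9.2°.

|H| = 0.987 (-0.1 dB), φ = -9.2°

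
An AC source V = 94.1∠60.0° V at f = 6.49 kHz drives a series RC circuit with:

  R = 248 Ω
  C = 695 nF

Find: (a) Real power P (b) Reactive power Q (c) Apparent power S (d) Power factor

Step 1 — Angular frequency: ω = 2π·f = 2π·6490 = 4.078e+04 rad/s.
Step 2 — Component impedances:
  R: Z = R = 248 Ω
  C: Z = 1/(jωC) = -j/(ω·C) = 0 - j35.29 Ω
Step 3 — Series combination: Z_total = R + C = 248 - j35.29 Ω = 250.5∠-8.1° Ω.
Step 4 — Source phasor: V = 94.1∠60.0° V = 47.05 + j81.49 V.
Step 5 — Current: I = V / Z = 0.1401 + j0.3485 A = 0.3757∠68.1° A.
Step 6 — Complex power: S = V·I* = 35 - j4.979 VA.
Step 7 — Real power: P = Re(S) = 35 W.
Step 8 — Reactive power: Q = Im(S) = -4.979 VAR.
Step 9 — Apparent power: |S| = 35.35 VA.
Step 10 — Power factor: PF = P/|S| = 0.99 (leading).

(a) P = 35 W  (b) Q = -4.979 VAR  (c) S = 35.35 VA  (d) PF = 0.99 (leading)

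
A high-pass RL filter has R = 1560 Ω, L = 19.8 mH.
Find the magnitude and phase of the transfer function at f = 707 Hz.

Step 1 — Angular frequency: ω = 2π·707 = 4442 rad/s.
Step 2 — Transfer function: H(jω) = jωL/(R + jωL).
Step 3 — Numerator jωL = j·87.96; denominator R + jωL = 1560 + j87.96.
Step 4 — H = 0.003169 + j0.0562.
Step 5 — Magnitude: |H| = 0.05629 (-25.0 dB); phase: φ = 86.8°.

|H| = 0.05629 (-25.0 dB), φ = 86.8°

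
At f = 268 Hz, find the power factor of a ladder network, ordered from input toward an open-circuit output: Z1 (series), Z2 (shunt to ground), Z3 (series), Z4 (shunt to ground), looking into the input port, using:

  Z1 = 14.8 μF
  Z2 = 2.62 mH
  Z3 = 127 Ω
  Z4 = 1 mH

Step 1 — Angular frequency: ω = 2π·f = 2π·268 = 1684 rad/s.
Step 2 — Component impedances:
  Z1: Z = 1/(jωC) = -j/(ω·C) = 0 - j40.13 Ω
  Z2: Z = jωL = j·1684·0.00262 = 0 + j4.412 Ω
  Z3: Z = R = 127 Ω
  Z4: Z = jωL = j·1684·0.001 = 0 + j1.684 Ω
Step 3 — Ladder network (open output): work backward from the far end, alternating series and parallel combinations. Z_in = 0.1529 - j35.72 Ω = 35.72∠-89.8° Ω.
Step 4 — Power factor: PF = cos(φ) = Re(Z)/|Z| = 0.1529/35.72 = 0.004281.
Step 5 — Type: Im(Z) = -35.72 ⇒ leading (phase φ = -89.8°).

PF = 0.004281 (leading, φ = -89.8°)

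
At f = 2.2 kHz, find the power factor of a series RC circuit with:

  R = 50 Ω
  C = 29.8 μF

Step 1 — Angular frequency: ω = 2π·f = 2π·2200 = 1.382e+04 rad/s.
Step 2 — Component impedances:
  R: Z = R = 50 Ω
  C: Z = 1/(jωC) = -j/(ω·C) = 0 - j2.428 Ω
Step 3 — Series combination: Z_total = R + C = 50 - j2.428 Ω = 50.06∠-2.8° Ω.
Step 4 — Power factor: PF = cos(φ) = Re(Z)/|Z| = 50/50.06 = 0.9988.
Step 5 — Type: Im(Z) = -2.428 ⇒ leading (phase φ = -2.8°).

PF = 0.9988 (leading, φ = -2.8°)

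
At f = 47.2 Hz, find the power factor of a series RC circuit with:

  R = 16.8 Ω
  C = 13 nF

Step 1 — Angular frequency: ω = 2π·f = 2π·47.2 = 296.6 rad/s.
Step 2 — Component impedances:
  R: Z = R = 16.8 Ω
  C: Z = 1/(jωC) = -j/(ω·C) = 0 - j2.594e+05 Ω
Step 3 — Series combination: Z_total = R + C = 16.8 - j2.594e+05 Ω = 2.594e+05∠-90.0° Ω.
Step 4 — Power factor: PF = cos(φ) = Re(Z)/|Z| = 16.8/2.5938e+05 = 6.477e-05.
Step 5 — Type: Im(Z) = -2.594e+05 ⇒ leading (phase φ = -90.0°).

PF = 6.477e-05 (leading, φ = -90.0°)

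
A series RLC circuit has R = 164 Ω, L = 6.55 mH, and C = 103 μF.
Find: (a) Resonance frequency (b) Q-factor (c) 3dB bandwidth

Step 1 — Resonance condition Im(Z)=0 gives ω₀ = 1/√(LC).
Step 2 — ω₀ = 1/√(0.00655·0.000103) = 1217 rad/s.
Step 3 — f₀ = ω₀/(2π) = 193.8 Hz.
Step 4 — Series Q: Q = ω₀L/R = 1217·0.00655/164 = 0.04862.
Step 5 — 3dB bandwidth: Δω = ω₀/Q = 2.504e+04 rad/s; BW = Δω/(2π) = 3985 Hz.

(a) f₀ = 193.8 Hz  (b) Q = 0.04862  (c) BW = 3985 Hz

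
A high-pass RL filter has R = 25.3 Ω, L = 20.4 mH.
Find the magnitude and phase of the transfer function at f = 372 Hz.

Step 1 — Angular frequency: ω = 2π·372 = 2337 rad/s.
Step 2 — Transfer function: H(jω) = jωL/(R + jωL).
Step 3 — Numerator jωL = j·47.68; denominator R + jωL = 25.3 + j47.68.
Step 4 — H = 0.7803 + j0.414.
Step 5 — Magnitude: |H| = 0.8834 (-1.1 dB); phase: φ = 28.0°.

|H| = 0.8834 (-1.1 dB), φ = 28.0°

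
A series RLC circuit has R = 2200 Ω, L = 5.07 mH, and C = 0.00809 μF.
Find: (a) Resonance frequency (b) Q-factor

Step 1 — Resonance condition Im(Z)=0 gives ω₀ = 1/√(LC).
Step 2 — ω₀ = 1/√(0.00507·8.09e-09) = 1.561e+05 rad/s.
Step 3 — f₀ = ω₀/(2π) = 2.485e+04 Hz.
Step 4 — Series Q: Q = ω₀L/R = 1.561e+05·0.00507/2200 = 0.3598.

(a) f₀ = 2.485e+04 Hz  (b) Q = 0.3598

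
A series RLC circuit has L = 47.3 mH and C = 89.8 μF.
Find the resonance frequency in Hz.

Step 1 — Resonance condition Im(Z)=0 gives ω₀ = 1/√(LC).
Step 2 — ω₀ = 1/√(0.0473·8.98e-05) = 485.2 rad/s.
Step 3 — f₀ = ω₀/(2π) = 77.22 Hz.

f₀ = 77.22 Hz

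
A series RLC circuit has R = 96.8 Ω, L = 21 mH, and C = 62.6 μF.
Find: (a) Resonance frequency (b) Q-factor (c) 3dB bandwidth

Step 1 — Resonance: ω₀ = 1/√(LC) = 1/√(0.021·6.26e-05) = 872.2 rad/s.
Step 2 — f₀ = ω₀/(2π) = 138.8 Hz.
Step 3 — Series Q: Q = ω₀L/R = 872.2·0.021/96.8 = 0.1892.
Step 4 — Bandwidth: Δω = ω₀/Q = 4610 rad/s; BW = Δω/(2π) = 733.6 Hz.

(a) f₀ = 138.8 Hz  (b) Q = 0.1892  (c) BW = 733.6 Hz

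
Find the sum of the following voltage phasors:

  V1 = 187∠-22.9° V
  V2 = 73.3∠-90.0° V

Step 1 — Convert each phasor to rectangular form:
  V1 = 187·(cos(-22.9°) + j·sin(-22.9°)) = 172.3 - j72.77 V
  V2 = 73.3·(cos(-90.0°) + j·sin(-90.0°)) = 0 - j73.3 V
Step 2 — Sum components: V_total = 172.3 - j146.1 V.
Step 3 — Convert to polar: |V_total| = 225.9 V, ∠V_total = -40.3°.

V_total = 225.9∠-40.3° V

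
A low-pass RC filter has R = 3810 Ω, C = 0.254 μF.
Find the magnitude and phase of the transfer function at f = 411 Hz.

Step 1 — Angular frequency: ω = 2π·411 = 2582 rad/s.
Step 2 — Transfer function: H(jω) = 1/(1 + jωRC).
Step 3 — Denominator: 1 + jωRC = 1 + j·2582·3810·2.54e-07 = 1 + j2.499.
Step 4 — H = 0.138 - j0.3449.
Step 5 — Magnitude: |H| = 0.3715 (-8.6 dB); phase: φ = -68.2°.

|H| = 0.3715 (-8.6 dB), φ = -68.2°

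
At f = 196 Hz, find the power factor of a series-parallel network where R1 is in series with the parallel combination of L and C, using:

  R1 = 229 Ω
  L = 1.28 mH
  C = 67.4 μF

Step 1 — Angular frequency: ω = 2π·f = 2π·196 = 1232 rad/s.
Step 2 — Component impedances:
  R1: Z = R = 229 Ω
  L: Z = jωL = j·1232·0.00128 = 0 + j1.576 Ω
  C: Z = 1/(jωC) = -j/(ω·C) = 0 - j12.05 Ω
Step 3 — Parallel branch: L || C = 1/(1/L + 1/C) = 0 + j1.814 Ω.
Step 4 — Series with R1: Z_total = R1 + (L || C) = 229 + j1.814 Ω = 229∠0.5° Ω.
Step 5 — Power factor: PF = cos(φ) = Re(Z)/|Z| = 229/229 = 1.
Step 6 — Type: Im(Z) = 1.814 ⇒ lagging (phase φ = 0.5°).

PF = 1 (lagging, φ = 0.5°)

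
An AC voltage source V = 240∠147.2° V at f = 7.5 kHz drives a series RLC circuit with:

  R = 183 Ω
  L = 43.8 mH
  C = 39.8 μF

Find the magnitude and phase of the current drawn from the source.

Step 1 — Angular frequency: ω = 2π·f = 2π·7500 = 4.712e+04 rad/s.
Step 2 — Component impedances:
  R: Z = R = 183 Ω
  L: Z = jωL = j·4.712e+04·0.0438 = 0 + j2064 Ω
  C: Z = 1/(jωC) = -j/(ω·C) = 0 - j0.5332 Ω
Step 3 — Series combination: Z_total = R + L + C = 183 + j2063 Ω = 2072∠84.9° Ω.
Step 4 — Source phasor: V = 240∠147.2° V = -201.7 + j130 V.
Step 5 — Ohm's law: I = V / Z_total = (-201.7 + j130) / (183 + j2063) = 0.05391 + j0.1025 A.
Step 6 — Convert to polar: |I| = 0.1159 A, ∠I = 62.3°.

I = 0.1159∠62.3° A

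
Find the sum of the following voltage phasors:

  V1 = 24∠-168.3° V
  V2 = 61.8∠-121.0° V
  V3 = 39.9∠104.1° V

Step 1 — Convert each phasor to rectangular form:
  V1 = 24·(cos(-168.3°) + j·sin(-168.3°)) = -23.5 - j4.867 V
  V2 = 61.8·(cos(-121.0°) + j·sin(-121.0°)) = -31.83 - j52.97 V
  V3 = 39.9·(cos(104.1°) + j·sin(104.1°)) = -9.72 + j38.7 V
Step 2 — Sum components: V_total = -65.05 - j19.14 V.
Step 3 — Convert to polar: |V_total| = 67.81 V, ∠V_total = -163.6°.

V_total = 67.81∠-163.6° V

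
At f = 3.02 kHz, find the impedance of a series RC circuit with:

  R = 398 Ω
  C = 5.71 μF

Step 1 — Angular frequency: ω = 2π·f = 2π·3020 = 1.898e+04 rad/s.
Step 2 — Component impedances:
  R: Z = R = 398 Ω
  C: Z = 1/(jωC) = -j/(ω·C) = 0 - j9.229 Ω
Step 3 — Series combination: Z_total = R + C = 398 - j9.229 Ω = 398.1∠-1.3° Ω.

Z = 398 - j9.229 Ω = 398.1∠-1.3° Ω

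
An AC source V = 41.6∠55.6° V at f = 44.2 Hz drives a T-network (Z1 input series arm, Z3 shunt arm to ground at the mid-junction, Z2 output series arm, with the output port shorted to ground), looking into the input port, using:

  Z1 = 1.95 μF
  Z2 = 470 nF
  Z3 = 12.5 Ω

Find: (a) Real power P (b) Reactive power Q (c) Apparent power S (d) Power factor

Step 1 — Angular frequency: ω = 2π·f = 2π·44.2 = 277.7 rad/s.
Step 2 — Component impedances:
  Z1: Z = 1/(jωC) = -j/(ω·C) = 0 - j1847 Ω
  Z2: Z = 1/(jωC) = -j/(ω·C) = 0 - j7661 Ω
  Z3: Z = R = 12.5 Ω
Step 3 — With the output port shorted to ground, the output series arm Z2 runs from the junction to ground; the shunt arm Z3 also runs from the junction to ground. They appear in parallel: Z3 || Z2 = 12.5 - j0.02039 Ω.
Step 4 — Series with input arm Z1: Z_in = Z1 + (Z3 || Z2) = 12.5 - j1847 Ω = 1847∠-89.6° Ω.
Step 5 — Source phasor: V = 41.6∠55.6° V = 23.5 + j34.32 V.
Step 6 — Current: I = V / Z = -0.0185 + j0.01285 A = 0.02253∠145.2° A.
Step 7 — Complex power: S = V·I* = 0.006344 - j0.9371 VA.
Step 8 — Real power: P = Re(S) = 0.006344 W.
Step 9 — Reactive power: Q = Im(S) = -0.9371 VAR.
Step 10 — Apparent power: |S| = 0.9371 VA.
Step 11 — Power factor: PF = P/|S| = 0.006769 (leading).

(a) P = 0.006344 W  (b) Q = -0.9371 VAR  (c) S = 0.9371 VA  (d) PF = 0.006769 (leading)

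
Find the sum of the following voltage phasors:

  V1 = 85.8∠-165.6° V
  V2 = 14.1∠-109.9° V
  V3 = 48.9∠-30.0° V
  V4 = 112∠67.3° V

Step 1 — Convert each phasor to rectangular form:
  V1 = 85.8·(cos(-165.6°) + j·sin(-165.6°)) = -83.1 - j21.34 V
  V2 = 14.1·(cos(-109.9°) + j·sin(-109.9°)) = -4.799 - j13.26 V
  V3 = 48.9·(cos(-30.0°) + j·sin(-30.0°)) = 42.35 - j24.45 V
  V4 = 112·(cos(67.3°) + j·sin(67.3°)) = 43.22 + j103.3 V
Step 2 — Sum components: V_total = -2.334 + j44.28 V.
Step 3 — Convert to polar: |V_total| = 44.34 V, ∠V_total = 93.0°.

V_total = 44.34∠93.0° V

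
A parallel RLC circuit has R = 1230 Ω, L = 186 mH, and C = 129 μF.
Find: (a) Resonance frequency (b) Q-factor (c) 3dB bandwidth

Step 1 — Resonance: ω₀ = 1/√(LC) = 1/√(0.186·0.000129) = 204.1 rad/s.
Step 2 — f₀ = ω₀/(2π) = 32.49 Hz.
Step 3 — Parallel Q: Q = R/(ω₀L) = 1230/(204.1·0.186) = 32.39.
Step 4 — Bandwidth: Δω = ω₀/Q = 6.302 rad/s; BW = Δω/(2π) = 1.003 Hz.

(a) f₀ = 32.49 Hz  (b) Q = 32.39  (c) BW = 1.003 Hz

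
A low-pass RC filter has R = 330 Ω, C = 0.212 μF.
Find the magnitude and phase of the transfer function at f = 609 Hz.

Step 1 — Angular frequency: ω = 2π·609 = 3826 rad/s.
Step 2 — Transfer function: H(jω) = 1/(1 + jωRC).
Step 3 — Denominator: 1 + jωRC = 1 + j·3826·330·2.12e-07 = 1 + j0.2677.
Step 4 — H = 0.9331 - j0.2498.
Step 5 — Magnitude: |H| = 0.966 (-0.3 dB); phase: φ = -15.0°.

|H| = 0.966 (-0.3 dB), φ = -15.0°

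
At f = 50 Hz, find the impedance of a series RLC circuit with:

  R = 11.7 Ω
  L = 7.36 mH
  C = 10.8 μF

Step 1 — Angular frequency: ω = 2π·f = 2π·50 = 314.2 rad/s.
Step 2 — Component impedances:
  R: Z = R = 11.7 Ω
  L: Z = jωL = j·314.2·0.00736 = 0 + j2.312 Ω
  C: Z = 1/(jωC) = -j/(ω·C) = 0 - j294.7 Ω
Step 3 — Series combination: Z_total = R + L + C = 11.7 - j292.4 Ω = 292.7∠-87.7° Ω.

Z = 11.7 - j292.4 Ω = 292.7∠-87.7° Ω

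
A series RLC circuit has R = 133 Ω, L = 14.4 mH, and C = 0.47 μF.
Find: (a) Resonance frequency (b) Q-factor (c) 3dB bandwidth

Step 1 — Resonance condition Im(Z)=0 gives ω₀ = 1/√(LC).
Step 2 — ω₀ = 1/√(0.0144·4.7e-07) = 1.216e+04 rad/s.
Step 3 — f₀ = ω₀/(2π) = 1935 Hz.
Step 4 — Series Q: Q = ω₀L/R = 1.216e+04·0.0144/133 = 1.316.
Step 5 — 3dB bandwidth: Δω = ω₀/Q = 9236 rad/s; BW = Δω/(2π) = 1470 Hz.

(a) f₀ = 1935 Hz  (b) Q = 1.316  (c) BW = 1470 Hz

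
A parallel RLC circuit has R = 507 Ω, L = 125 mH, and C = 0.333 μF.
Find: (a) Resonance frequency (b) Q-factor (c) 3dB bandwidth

Step 1 — Resonance: ω₀ = 1/√(LC) = 1/√(0.125·3.33e-07) = 4901 rad/s.
Step 2 — f₀ = ω₀/(2π) = 780.1 Hz.
Step 3 — Parallel Q: Q = R/(ω₀L) = 507/(4901·0.125) = 0.8275.
Step 4 — Bandwidth: Δω = ω₀/Q = 5923 rad/s; BW = Δω/(2π) = 942.7 Hz.

(a) f₀ = 780.1 Hz  (b) Q = 0.8275  (c) BW = 942.7 Hz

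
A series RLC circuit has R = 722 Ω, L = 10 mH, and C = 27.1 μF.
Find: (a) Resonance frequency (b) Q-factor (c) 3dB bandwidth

Step 1 — Resonance condition Im(Z)=0 gives ω₀ = 1/√(LC).
Step 2 — ω₀ = 1/√(0.01·2.71e-05) = 1921 rad/s.
Step 3 — f₀ = ω₀/(2π) = 305.7 Hz.
Step 4 — Series Q: Q = ω₀L/R = 1921·0.01/722 = 0.02661.
Step 5 — 3dB bandwidth: Δω = ω₀/Q = 7.22e+04 rad/s; BW = Δω/(2π) = 1.149e+04 Hz.

(a) f₀ = 305.7 Hz  (b) Q = 0.02661  (c) BW = 1.149e+04 Hz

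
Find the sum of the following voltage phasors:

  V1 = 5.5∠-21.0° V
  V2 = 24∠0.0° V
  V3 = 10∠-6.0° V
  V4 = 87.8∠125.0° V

Step 1 — Convert each phasor to rectangular form:
  V1 = 5.5·(cos(-21.0°) + j·sin(-21.0°)) = 5.135 - j1.971 V
  V2 = 24·(cos(0.0°) + j·sin(0.0°)) = 24 V
  V3 = 10·(cos(-6.0°) + j·sin(-6.0°)) = 9.945 - j1.045 V
  V4 = 87.8·(cos(125.0°) + j·sin(125.0°)) = -50.36 + j71.92 V
Step 2 — Sum components: V_total = -11.28 + j68.91 V.
Step 3 — Convert to polar: |V_total| = 69.82 V, ∠V_total = 99.3°.

V_total = 69.82∠99.3° V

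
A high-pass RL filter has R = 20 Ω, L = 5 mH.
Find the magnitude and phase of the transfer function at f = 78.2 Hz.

Step 1 — Angular frequency: ω = 2π·78.2 = 491.3 rad/s.
Step 2 — Transfer function: H(jω) = jωL/(R + jωL).
Step 3 — Numerator jωL = j·2.457; denominator R + jωL = 20 + j2.457.
Step 4 — H = 0.01486 + j0.121.
Step 5 — Magnitude: |H| = 0.1219 (-18.3 dB); phase: φ = 83.0°.

|H| = 0.1219 (-18.3 dB), φ = 83.0°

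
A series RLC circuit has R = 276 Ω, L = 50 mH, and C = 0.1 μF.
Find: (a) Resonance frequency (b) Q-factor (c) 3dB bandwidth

Step 1 — Resonance condition Im(Z)=0 gives ω₀ = 1/√(LC).
Step 2 — ω₀ = 1/√(0.05·1e-07) = 1.414e+04 rad/s.
Step 3 — f₀ = ω₀/(2π) = 2251 Hz.
Step 4 — Series Q: Q = ω₀L/R = 1.414e+04·0.05/276 = 2.562.
Step 5 — 3dB bandwidth: Δω = ω₀/Q = 5520 rad/s; BW = Δω/(2π) = 878.5 Hz.

(a) f₀ = 2251 Hz  (b) Q = 2.562  (c) BW = 878.5 Hz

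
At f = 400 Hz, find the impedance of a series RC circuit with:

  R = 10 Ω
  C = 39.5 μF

Step 1 — Angular frequency: ω = 2π·f = 2π·400 = 2513 rad/s.
Step 2 — Component impedances:
  R: Z = R = 10 Ω
  C: Z = 1/(jωC) = -j/(ω·C) = 0 - j10.07 Ω
Step 3 — Series combination: Z_total = R + C = 10 - j10.07 Ω = 14.19∠-45.2° Ω.

Z = 10 - j10.07 Ω = 14.19∠-45.2° Ω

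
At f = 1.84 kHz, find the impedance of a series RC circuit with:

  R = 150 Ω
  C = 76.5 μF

Step 1 — Angular frequency: ω = 2π·f = 2π·1840 = 1.156e+04 rad/s.
Step 2 — Component impedances:
  R: Z = R = 150 Ω
  C: Z = 1/(jωC) = -j/(ω·C) = 0 - j1.131 Ω
Step 3 — Series combination: Z_total = R + C = 150 - j1.131 Ω = 150∠-0.4° Ω.

Z = 150 - j1.131 Ω = 150∠-0.4° Ω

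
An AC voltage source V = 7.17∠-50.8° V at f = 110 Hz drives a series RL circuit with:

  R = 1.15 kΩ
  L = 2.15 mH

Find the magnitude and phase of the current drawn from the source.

Step 1 — Angular frequency: ω = 2π·f = 2π·110 = 691.2 rad/s.
Step 2 — Component impedances:
  R: Z = R = 1150 Ω
  L: Z = jωL = j·691.2·0.00215 = 0 + j1.486 Ω
Step 3 — Series combination: Z_total = R + L = 1150 + j1.486 Ω = 1150∠0.1° Ω.
Step 4 — Source phasor: V = 7.17∠-50.8° V = 4.532 - j5.556 V.
Step 5 — Ohm's law: I = V / Z_total = (4.532 - j5.556) / (1150 + j1.486) = 0.003934 - j0.004837 A.
Step 6 — Convert to polar: |I| = 0.006235 A, ∠I = -50.9°.

I = 0.006235∠-50.9° A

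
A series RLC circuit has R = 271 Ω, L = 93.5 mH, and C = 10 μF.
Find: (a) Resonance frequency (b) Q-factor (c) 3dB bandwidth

Step 1 — Resonance condition Im(Z)=0 gives ω₀ = 1/√(LC).
Step 2 — ω₀ = 1/√(0.0935·1e-05) = 1034 rad/s.
Step 3 — f₀ = ω₀/(2π) = 164.6 Hz.
Step 4 — Series Q: Q = ω₀L/R = 1034·0.0935/271 = 0.3568.
Step 5 — 3dB bandwidth: Δω = ω₀/Q = 2898 rad/s; BW = Δω/(2π) = 461.3 Hz.

(a) f₀ = 164.6 Hz  (b) Q = 0.3568  (c) BW = 461.3 Hz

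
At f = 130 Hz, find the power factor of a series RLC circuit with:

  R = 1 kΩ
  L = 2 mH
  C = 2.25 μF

Step 1 — Angular frequency: ω = 2π·f = 2π·130 = 816.8 rad/s.
Step 2 — Component impedances:
  R: Z = R = 1000 Ω
  L: Z = jωL = j·816.8·0.002 = 0 + j1.634 Ω
  C: Z = 1/(jωC) = -j/(ω·C) = 0 - j544.1 Ω
Step 3 — Series combination: Z_total = R + L + C = 1000 - j542.5 Ω = 1138∠-28.5° Ω.
Step 4 — Power factor: PF = cos(φ) = Re(Z)/|Z| = 1000/1137.7 = 0.879.
Step 5 — Type: Im(Z) = -542.5 ⇒ leading (phase φ = -28.5°).

PF = 0.879 (leading, φ = -28.5°)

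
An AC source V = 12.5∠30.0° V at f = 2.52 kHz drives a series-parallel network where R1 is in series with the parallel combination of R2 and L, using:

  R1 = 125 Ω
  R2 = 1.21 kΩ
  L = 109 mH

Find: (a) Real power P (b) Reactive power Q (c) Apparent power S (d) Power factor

Step 1 — Angular frequency: ω = 2π·f = 2π·2520 = 1.583e+04 rad/s.
Step 2 — Component impedances:
  R1: Z = R = 125 Ω
  R2: Z = R = 1210 Ω
  L: Z = jωL = j·1.583e+04·0.109 = 0 + j1726 Ω
Step 3 — Parallel branch: R2 || L = 1/(1/R2 + 1/L) = 811.2 + j568.8 Ω.
Step 4 — Series with R1: Z_total = R1 + (R2 || L) = 936.2 + j568.8 Ω = 1095∠31.3° Ω.
Step 5 — Source phasor: V = 12.5∠30.0° V = 10.83 + j6.25 V.
Step 6 — Current: I = V / Z = 0.01141 - j0.0002546 A = 0.01141∠-1.3° A.
Step 7 — Complex power: S = V·I* = 0.1219 + j0.07405 VA.
Step 8 — Real power: P = Re(S) = 0.1219 W.
Step 9 — Reactive power: Q = Im(S) = 0.07405 VAR.
Step 10 — Apparent power: |S| = 0.1426 VA.
Step 11 — Power factor: PF = P/|S| = 0.8547 (lagging).

(a) P = 0.1219 W  (b) Q = 0.07405 VAR  (c) S = 0.1426 VA  (d) PF = 0.8547 (lagging)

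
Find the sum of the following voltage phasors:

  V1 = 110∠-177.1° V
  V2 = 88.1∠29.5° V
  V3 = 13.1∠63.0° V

Step 1 — Convert each phasor to rectangular form:
  V1 = 110·(cos(-177.1°) + j·sin(-177.1°)) = -109.9 - j5.565 V
  V2 = 88.1·(cos(29.5°) + j·sin(29.5°)) = 76.68 + j43.38 V
  V3 = 13.1·(cos(63.0°) + j·sin(63.0°)) = 5.947 + j11.67 V
Step 2 — Sum components: V_total = -27.23 + j49.49 V.
Step 3 — Convert to polar: |V_total| = 56.49 V, ∠V_total = 118.8°.

V_total = 56.49∠118.8° V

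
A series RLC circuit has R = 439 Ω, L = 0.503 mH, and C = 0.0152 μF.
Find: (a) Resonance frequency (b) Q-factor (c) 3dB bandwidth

Step 1 — Resonance: ω₀ = 1/√(LC) = 1/√(0.000503·1.52e-08) = 3.617e+05 rad/s.
Step 2 — f₀ = ω₀/(2π) = 5.756e+04 Hz.
Step 3 — Series Q: Q = ω₀L/R = 3.617e+05·0.000503/439 = 0.4144.
Step 4 — Bandwidth: Δω = ω₀/Q = 8.728e+05 rad/s; BW = Δω/(2π) = 1.389e+05 Hz.

(a) f₀ = 5.756e+04 Hz  (b) Q = 0.4144  (c) BW = 1.389e+05 Hz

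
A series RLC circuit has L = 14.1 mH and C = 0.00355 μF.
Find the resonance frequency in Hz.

Step 1 — Resonance condition Im(Z)=0 gives ω₀ = 1/√(LC).
Step 2 — ω₀ = 1/√(0.0141·3.55e-09) = 1.413e+05 rad/s.
Step 3 — f₀ = ω₀/(2π) = 2.25e+04 Hz.

f₀ = 2.25e+04 Hz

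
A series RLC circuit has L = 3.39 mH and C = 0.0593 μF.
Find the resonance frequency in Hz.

Step 1 — Resonance condition Im(Z)=0 gives ω₀ = 1/√(LC).
Step 2 — ω₀ = 1/√(0.00339·5.93e-08) = 7.053e+04 rad/s.
Step 3 — f₀ = ω₀/(2π) = 1.123e+04 Hz.

f₀ = 1.123e+04 Hz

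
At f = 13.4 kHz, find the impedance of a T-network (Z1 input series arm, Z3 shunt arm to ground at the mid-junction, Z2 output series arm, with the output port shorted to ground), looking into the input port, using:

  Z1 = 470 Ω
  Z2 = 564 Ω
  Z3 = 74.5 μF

Step 1 — Angular frequency: ω = 2π·f = 2π·1.34e+04 = 8.419e+04 rad/s.
Step 2 — Component impedances:
  Z1: Z = R = 470 Ω
  Z2: Z = R = 564 Ω
  Z3: Z = 1/(jωC) = -j/(ω·C) = 0 - j0.1594 Ω
Step 3 — With the output port shorted to ground, the output series arm Z2 runs from the junction to ground; the shunt arm Z3 also runs from the junction to ground. They appear in parallel: Z3 || Z2 = 4.506e-05 - j0.1594 Ω.
Step 4 — Series with input arm Z1: Z_in = Z1 + (Z3 || Z2) = 470 - j0.1594 Ω = 470∠-0.0° Ω.

Z = 470 - j0.1594 Ω = 470∠-0.0° Ω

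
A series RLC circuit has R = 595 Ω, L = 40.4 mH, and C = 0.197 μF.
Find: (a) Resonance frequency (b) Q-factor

Step 1 — Resonance condition Im(Z)=0 gives ω₀ = 1/√(LC).
Step 2 — ω₀ = 1/√(0.0404·1.97e-07) = 1.121e+04 rad/s.
Step 3 — f₀ = ω₀/(2π) = 1784 Hz.
Step 4 — Series Q: Q = ω₀L/R = 1.121e+04·0.0404/595 = 0.7611.

(a) f₀ = 1784 Hz  (b) Q = 0.7611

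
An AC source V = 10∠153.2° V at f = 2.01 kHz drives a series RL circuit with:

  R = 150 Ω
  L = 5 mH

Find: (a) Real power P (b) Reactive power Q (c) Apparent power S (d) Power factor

Step 1 — Angular frequency: ω = 2π·f = 2π·2010 = 1.263e+04 rad/s.
Step 2 — Component impedances:
  R: Z = R = 150 Ω
  L: Z = jωL = j·1.263e+04·0.005 = 0 + j63.15 Ω
Step 3 — Series combination: Z_total = R + L = 150 + j63.15 Ω = 162.7∠22.8° Ω.
Step 4 — Source phasor: V = 10∠153.2° V = -8.926 + j4.509 V.
Step 5 — Current: I = V / Z = -0.0398 + j0.04681 A = 0.06144∠130.4° A.
Step 6 — Complex power: S = V·I* = 0.5663 + j0.2384 VA.
Step 7 — Real power: P = Re(S) = 0.5663 W.
Step 8 — Reactive power: Q = Im(S) = 0.2384 VAR.
Step 9 — Apparent power: |S| = 0.6144 VA.
Step 10 — Power factor: PF = P/|S| = 0.9217 (lagging).

(a) P = 0.5663 W  (b) Q = 0.2384 VAR  (c) S = 0.6144 VA  (d) PF = 0.9217 (lagging)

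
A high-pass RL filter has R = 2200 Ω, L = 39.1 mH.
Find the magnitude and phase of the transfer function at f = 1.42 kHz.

Step 1 — Angular frequency: ω = 2π·1420 = 8922 rad/s.
Step 2 — Transfer function: H(jω) = jωL/(R + jωL).
Step 3 — Numerator jωL = j·348.9; denominator R + jωL = 2200 + j348.9.
Step 4 — H = 0.02453 + j0.1547.
Step 5 — Magnitude: |H| = 0.1566 (-16.1 dB); phase: φ = 81.0°.

|H| = 0.1566 (-16.1 dB), φ = 81.0°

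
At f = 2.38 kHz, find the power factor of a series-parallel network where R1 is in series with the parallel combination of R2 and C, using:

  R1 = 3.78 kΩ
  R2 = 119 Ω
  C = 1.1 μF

Step 1 — Angular frequency: ω = 2π·f = 2π·2380 = 1.495e+04 rad/s.
Step 2 — Component impedances:
  R1: Z = R = 3780 Ω
  R2: Z = R = 119 Ω
  C: Z = 1/(jωC) = -j/(ω·C) = 0 - j60.79 Ω
Step 3 — Parallel branch: R2 || C = 1/(1/R2 + 1/C) = 24.63 - j48.21 Ω.
Step 4 — Series with R1: Z_total = R1 + (R2 || C) = 3805 - j48.21 Ω = 3805∠-0.7° Ω.
Step 5 — Power factor: PF = cos(φ) = Re(Z)/|Z| = 3804.6/3804.9 = 0.9999.
Step 6 — Type: Im(Z) = -48.21 ⇒ leading (phase φ = -0.7°).

PF = 0.9999 (leading, φ = -0.7°)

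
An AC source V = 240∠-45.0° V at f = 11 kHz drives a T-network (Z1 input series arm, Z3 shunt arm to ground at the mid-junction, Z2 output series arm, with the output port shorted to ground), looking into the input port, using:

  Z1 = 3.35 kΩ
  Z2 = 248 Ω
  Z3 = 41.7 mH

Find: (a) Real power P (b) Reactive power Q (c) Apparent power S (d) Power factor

Step 1 — Angular frequency: ω = 2π·f = 2π·1.1e+04 = 6.912e+04 rad/s.
Step 2 — Component impedances:
  Z1: Z = R = 3350 Ω
  Z2: Z = R = 248 Ω
  Z3: Z = jωL = j·6.912e+04·0.0417 = 0 + j2882 Ω
Step 3 — With the output port shorted to ground, the output series arm Z2 runs from the junction to ground; the shunt arm Z3 also runs from the junction to ground. They appear in parallel: Z3 || Z2 = 246.2 + j21.18 Ω.
Step 4 — Series with input arm Z1: Z_in = Z1 + (Z3 || Z2) = 3596 + j21.18 Ω = 3596∠0.3° Ω.
Step 5 — Source phasor: V = 240∠-45.0° V = 169.7 - j169.7 V.
Step 6 — Current: I = V / Z = 0.04691 - j0.04747 A = 0.06674∠-45.3° A.
Step 7 — Complex power: S = V·I* = 16.02 + j0.09434 VA.
Step 8 — Real power: P = Re(S) = 16.02 W.
Step 9 — Reactive power: Q = Im(S) = 0.09434 VAR.
Step 10 — Apparent power: |S| = 16.02 VA.
Step 11 — Power factor: PF = P/|S| = 1 (lagging).

(a) P = 16.02 W  (b) Q = 0.09434 VAR  (c) S = 16.02 VA  (d) PF = 1 (lagging)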